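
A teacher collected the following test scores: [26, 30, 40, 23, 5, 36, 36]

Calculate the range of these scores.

35

Step 1: Identify the maximum value: max = 40
Step 2: Identify the minimum value: min = 5
Step 3: Range = max - min = 40 - 5 = 35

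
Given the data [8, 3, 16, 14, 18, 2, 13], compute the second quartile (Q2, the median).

13

Step 1: Sort the data: [2, 3, 8, 13, 14, 16, 18]
Step 2: n = 7
Step 3: Q2 is the median. Since n is odd, it is the middle value at position 4: 13
Step 4: Q2 = 13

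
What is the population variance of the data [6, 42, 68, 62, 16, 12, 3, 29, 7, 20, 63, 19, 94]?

782.5325

Step 1: Compute the mean: (6 + 42 + 68 + 62 + 16 + 12 + 3 + 29 + 7 + 20 + 63 + 19 + 94) / 13 = 33.9231
Step 2: Compute squared deviations from the mean:
  (6 - 33.9231)^2 = 779.6982
  (42 - 33.9231)^2 = 65.2367
  (68 - 33.9231)^2 = 1161.2367
  (62 - 33.9231)^2 = 788.3136
  (16 - 33.9231)^2 = 321.2367
  (12 - 33.9231)^2 = 480.6213
  (3 - 33.9231)^2 = 956.2367
  (29 - 33.9231)^2 = 24.2367
  (7 - 33.9231)^2 = 724.8521
  (20 - 33.9231)^2 = 193.8521
  (63 - 33.9231)^2 = 845.4675
  (19 - 33.9231)^2 = 222.6982
  (94 - 33.9231)^2 = 3609.2367
Step 3: Sum of squared deviations = 10172.9231
Step 4: Population variance = 10172.9231 / 13 = 782.5325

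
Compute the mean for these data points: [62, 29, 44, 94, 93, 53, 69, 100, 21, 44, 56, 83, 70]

62.9231

Step 1: Sum all values: 62 + 29 + 44 + 94 + 93 + 53 + 69 + 100 + 21 + 44 + 56 + 83 + 70 = 818
Step 2: Count the number of values: n = 13
Step 3: Mean = sum / n = 818 / 13 = 62.9231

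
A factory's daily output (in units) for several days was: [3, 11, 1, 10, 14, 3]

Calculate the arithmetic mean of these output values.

7

Step 1: Sum all values: 3 + 11 + 1 + 10 + 14 + 3 = 42
Step 2: Count the number of values: n = 6
Step 3: Mean = sum / n = 42 / 6 = 7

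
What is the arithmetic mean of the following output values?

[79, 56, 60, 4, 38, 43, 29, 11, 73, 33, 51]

43.3636

Step 1: Sum all values: 79 + 56 + 60 + 4 + 38 + 43 + 29 + 11 + 73 + 33 + 51 = 477
Step 2: Count the number of values: n = 11
Step 3: Mean = sum / n = 477 / 11 = 43.3636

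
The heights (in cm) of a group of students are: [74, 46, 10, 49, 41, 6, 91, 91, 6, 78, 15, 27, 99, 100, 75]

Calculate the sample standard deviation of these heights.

35.2012

Step 1: Compute the mean: 53.8667
Step 2: Sum of squared deviations from the mean: 17347.7333
Step 3: Sample variance = 17347.7333 / 14 = 1239.1238
Step 4: Standard deviation = sqrt(1239.1238) = 35.2012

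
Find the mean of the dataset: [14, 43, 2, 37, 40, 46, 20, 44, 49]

32.7778

Step 1: Sum all values: 14 + 43 + 2 + 37 + 40 + 46 + 20 + 44 + 49 = 295
Step 2: Count the number of values: n = 9
Step 3: Mean = sum / n = 295 / 9 = 32.7778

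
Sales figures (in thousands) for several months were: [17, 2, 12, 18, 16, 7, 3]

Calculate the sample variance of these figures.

45.2381

Step 1: Compute the mean: (17 + 2 + 12 + 18 + 16 + 7 + 3) / 7 = 10.7143
Step 2: Compute squared deviations from the mean:
  (17 - 10.7143)^2 = 39.5102
  (2 - 10.7143)^2 = 75.9388
  (12 - 10.7143)^2 = 1.6531
  (18 - 10.7143)^2 = 53.0816
  (16 - 10.7143)^2 = 27.9388
  (7 - 10.7143)^2 = 13.7959
  (3 - 10.7143)^2 = 59.5102
Step 3: Sum of squared deviations = 271.4286
Step 4: Sample variance = 271.4286 / 6 = 45.2381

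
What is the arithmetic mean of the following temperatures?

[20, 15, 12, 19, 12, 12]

15

Step 1: Sum all values: 20 + 15 + 12 + 19 + 12 + 12 = 90
Step 2: Count the number of values: n = 6
Step 3: Mean = sum / n = 90 / 6 = 15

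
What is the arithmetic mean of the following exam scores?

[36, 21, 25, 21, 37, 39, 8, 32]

27.375

Step 1: Sum all values: 36 + 21 + 25 + 21 + 37 + 39 + 8 + 32 = 219
Step 2: Count the number of values: n = 8
Step 3: Mean = sum / n = 219 / 8 = 27.375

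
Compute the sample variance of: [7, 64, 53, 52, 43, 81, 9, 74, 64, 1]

850.1778

Step 1: Compute the mean: (7 + 64 + 53 + 52 + 43 + 81 + 9 + 74 + 64 + 1) / 10 = 44.8
Step 2: Compute squared deviations from the mean:
  (7 - 44.8)^2 = 1428.84
  (64 - 44.8)^2 = 368.64
  (53 - 44.8)^2 = 67.24
  (52 - 44.8)^2 = 51.84
  (43 - 44.8)^2 = 3.24
  (81 - 44.8)^2 = 1310.44
  (9 - 44.8)^2 = 1281.64
  (74 - 44.8)^2 = 852.64
  (64 - 44.8)^2 = 368.64
  (1 - 44.8)^2 = 1918.44
Step 3: Sum of squared deviations = 7651.6
Step 4: Sample variance = 7651.6 / 9 = 850.1778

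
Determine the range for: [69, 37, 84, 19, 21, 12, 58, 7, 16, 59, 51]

77

Step 1: Identify the maximum value: max = 84
Step 2: Identify the minimum value: min = 7
Step 3: Range = max - min = 84 - 7 = 77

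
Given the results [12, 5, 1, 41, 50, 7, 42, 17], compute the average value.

21.875

Step 1: Sum all values: 12 + 5 + 1 + 41 + 50 + 7 + 42 + 17 = 175
Step 2: Count the number of values: n = 8
Step 3: Mean = sum / n = 175 / 8 = 21.875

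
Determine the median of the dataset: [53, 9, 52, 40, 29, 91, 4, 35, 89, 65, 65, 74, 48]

52

Step 1: Sort the data in ascending order: [4, 9, 29, 35, 40, 48, 52, 53, 65, 65, 74, 89, 91]
Step 2: The number of values is n = 13.
Step 3: Since n is odd, the median is the middle value at position 7: 52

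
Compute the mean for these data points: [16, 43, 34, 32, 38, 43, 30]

33.7143

Step 1: Sum all values: 16 + 43 + 34 + 32 + 38 + 43 + 30 = 236
Step 2: Count the number of values: n = 7
Step 3: Mean = sum / n = 236 / 7 = 33.7143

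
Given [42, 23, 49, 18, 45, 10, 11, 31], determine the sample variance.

238.5536

Step 1: Compute the mean: (42 + 23 + 49 + 18 + 45 + 10 + 11 + 31) / 8 = 28.625
Step 2: Compute squared deviations from the mean:
  (42 - 28.625)^2 = 178.8906
  (23 - 28.625)^2 = 31.6406
  (49 - 28.625)^2 = 415.1406
  (18 - 28.625)^2 = 112.8906
  (45 - 28.625)^2 = 268.1406
  (10 - 28.625)^2 = 346.8906
  (11 - 28.625)^2 = 310.6406
  (31 - 28.625)^2 = 5.6406
Step 3: Sum of squared deviations = 1669.875
Step 4: Sample variance = 1669.875 / 7 = 238.5536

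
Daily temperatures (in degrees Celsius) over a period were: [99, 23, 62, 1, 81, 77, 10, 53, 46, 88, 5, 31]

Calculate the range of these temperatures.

98

Step 1: Identify the maximum value: max = 99
Step 2: Identify the minimum value: min = 1
Step 3: Range = max - min = 99 - 1 = 98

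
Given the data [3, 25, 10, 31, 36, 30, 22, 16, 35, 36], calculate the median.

27.5

Step 1: Sort the data in ascending order: [3, 10, 16, 22, 25, 30, 31, 35, 36, 36]
Step 2: The number of values is n = 10.
Step 3: Since n is even, the median is the average of positions 5 and 6:
  Median = (25 + 30) / 2 = 27.5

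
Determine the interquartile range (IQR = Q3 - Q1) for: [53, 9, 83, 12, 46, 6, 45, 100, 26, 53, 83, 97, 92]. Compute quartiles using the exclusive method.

68.5

Step 1: Sort the data: [6, 9, 12, 26, 45, 46, 53, 53, 83, 83, 92, 97, 100]
Step 2: n = 13
Step 3: Using the exclusive quartile method:
  Q1 = 19
  Q2 (median) = 53
  Q3 = 87.5
  IQR = Q3 - Q1 = 87.5 - 19 = 68.5
Step 4: IQR = 68.5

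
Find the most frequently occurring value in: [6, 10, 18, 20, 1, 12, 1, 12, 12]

12

Step 1: Count the frequency of each value:
  1: appears 2 time(s)
  6: appears 1 time(s)
  10: appears 1 time(s)
  12: appears 3 time(s)
  18: appears 1 time(s)
  20: appears 1 time(s)
Step 2: The value 12 appears most frequently (3 times).
Step 3: Mode = 12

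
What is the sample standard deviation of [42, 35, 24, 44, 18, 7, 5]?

15.9374

Step 1: Compute the mean: 25
Step 2: Sum of squared deviations from the mean: 1524
Step 3: Sample variance = 1524 / 6 = 254
Step 4: Standard deviation = sqrt(254) = 15.9374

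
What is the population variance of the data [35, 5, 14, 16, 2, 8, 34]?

152.7755

Step 1: Compute the mean: (35 + 5 + 14 + 16 + 2 + 8 + 34) / 7 = 16.2857
Step 2: Compute squared deviations from the mean:
  (35 - 16.2857)^2 = 350.2245
  (5 - 16.2857)^2 = 127.3673
  (14 - 16.2857)^2 = 5.2245
  (16 - 16.2857)^2 = 0.0816
  (2 - 16.2857)^2 = 204.0816
  (8 - 16.2857)^2 = 68.6531
  (34 - 16.2857)^2 = 313.7959
Step 3: Sum of squared deviations = 1069.4286
Step 4: Population variance = 1069.4286 / 7 = 152.7755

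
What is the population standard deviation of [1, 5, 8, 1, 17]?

5.9195

Step 1: Compute the mean: 6.4
Step 2: Sum of squared deviations from the mean: 175.2
Step 3: Population variance = 175.2 / 5 = 35.04
Step 4: Standard deviation = sqrt(35.04) = 5.9195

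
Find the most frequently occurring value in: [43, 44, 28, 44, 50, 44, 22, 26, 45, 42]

44

Step 1: Count the frequency of each value:
  22: appears 1 time(s)
  26: appears 1 time(s)
  28: appears 1 time(s)
  42: appears 1 time(s)
  43: appears 1 time(s)
  44: appears 3 time(s)
  45: appears 1 time(s)
  50: appears 1 time(s)
Step 2: The value 44 appears most frequently (3 times).
Step 3: Mode = 44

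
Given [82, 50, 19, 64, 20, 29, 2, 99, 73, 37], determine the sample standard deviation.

31.3803

Step 1: Compute the mean: 47.5
Step 2: Sum of squared deviations from the mean: 8862.5
Step 3: Sample variance = 8862.5 / 9 = 984.7222
Step 4: Standard deviation = sqrt(984.7222) = 31.3803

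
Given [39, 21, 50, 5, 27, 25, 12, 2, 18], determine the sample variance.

239.1111

Step 1: Compute the mean: (39 + 21 + 50 + 5 + 27 + 25 + 12 + 2 + 18) / 9 = 22.1111
Step 2: Compute squared deviations from the mean:
  (39 - 22.1111)^2 = 285.2346
  (21 - 22.1111)^2 = 1.2346
  (50 - 22.1111)^2 = 777.7901
  (5 - 22.1111)^2 = 292.7901
  (27 - 22.1111)^2 = 23.9012
  (25 - 22.1111)^2 = 8.3457
  (12 - 22.1111)^2 = 102.2346
  (2 - 22.1111)^2 = 404.4568
  (18 - 22.1111)^2 = 16.9012
Step 3: Sum of squared deviations = 1912.8889
Step 4: Sample variance = 1912.8889 / 8 = 239.1111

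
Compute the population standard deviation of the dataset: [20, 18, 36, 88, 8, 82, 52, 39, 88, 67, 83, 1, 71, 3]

31.861

Step 1: Compute the mean: 46.8571
Step 2: Sum of squared deviations from the mean: 14211.7143
Step 3: Population variance = 14211.7143 / 14 = 1015.1224
Step 4: Standard deviation = sqrt(1015.1224) = 31.861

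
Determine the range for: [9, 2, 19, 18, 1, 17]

18

Step 1: Identify the maximum value: max = 19
Step 2: Identify the minimum value: min = 1
Step 3: Range = max - min = 19 - 1 = 18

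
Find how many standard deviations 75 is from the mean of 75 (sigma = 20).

0

Step 1: Recall the z-score formula: z = (x - mu) / sigma
Step 2: Substitute values: z = (75 - 75) / 20
Step 3: z = 0 / 20 = 0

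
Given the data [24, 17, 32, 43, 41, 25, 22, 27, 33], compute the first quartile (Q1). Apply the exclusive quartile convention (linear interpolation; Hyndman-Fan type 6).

23

Step 1: Sort the data: [17, 22, 24, 25, 27, 32, 33, 41, 43]
Step 2: n = 9
Step 3: Using the exclusive quartile method:
  Q1 = 23
  Q2 (median) = 27
  Q3 = 37
  IQR = Q3 - Q1 = 37 - 23 = 14
Step 4: Q1 = 23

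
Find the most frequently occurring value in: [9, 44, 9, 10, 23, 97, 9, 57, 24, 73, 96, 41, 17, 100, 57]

9

Step 1: Count the frequency of each value:
  9: appears 3 time(s)
  10: appears 1 time(s)
  17: appears 1 time(s)
  23: appears 1 time(s)
  24: appears 1 time(s)
  41: appears 1 time(s)
  44: appears 1 time(s)
  57: appears 2 time(s)
  73: appears 1 time(s)
  96: appears 1 time(s)
  97: appears 1 time(s)
  100: appears 1 time(s)
Step 2: The value 9 appears most frequently (3 times).
Step 3: Mode = 9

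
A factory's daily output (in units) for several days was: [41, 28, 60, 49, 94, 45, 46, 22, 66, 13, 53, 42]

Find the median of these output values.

45.5

Step 1: Sort the data in ascending order: [13, 22, 28, 41, 42, 45, 46, 49, 53, 60, 66, 94]
Step 2: The number of values is n = 12.
Step 3: Since n is even, the median is the average of positions 6 and 7:
  Median = (45 + 46) / 2 = 45.5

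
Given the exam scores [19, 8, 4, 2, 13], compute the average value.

9.2

Step 1: Sum all values: 19 + 8 + 4 + 2 + 13 = 46
Step 2: Count the number of values: n = 5
Step 3: Mean = sum / n = 46 / 5 = 9.2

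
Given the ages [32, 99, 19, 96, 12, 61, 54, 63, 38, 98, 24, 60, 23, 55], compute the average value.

52.4286

Step 1: Sum all values: 32 + 99 + 19 + 96 + 12 + 61 + 54 + 63 + 38 + 98 + 24 + 60 + 23 + 55 = 734
Step 2: Count the number of values: n = 14
Step 3: Mean = sum / n = 734 / 14 = 52.4286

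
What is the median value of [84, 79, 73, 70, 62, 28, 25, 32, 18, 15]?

47

Step 1: Sort the data in ascending order: [15, 18, 25, 28, 32, 62, 70, 73, 79, 84]
Step 2: The number of values is n = 10.
Step 3: Since n is even, the median is the average of positions 5 and 6:
  Median = (32 + 62) / 2 = 47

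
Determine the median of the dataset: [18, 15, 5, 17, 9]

15

Step 1: Sort the data in ascending order: [5, 9, 15, 17, 18]
Step 2: The number of values is n = 5.
Step 3: Since n is odd, the median is the middle value at position 3: 15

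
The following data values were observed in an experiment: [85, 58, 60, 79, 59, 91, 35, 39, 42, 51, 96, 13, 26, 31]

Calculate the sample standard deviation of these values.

25.6053

Step 1: Compute the mean: 54.6429
Step 2: Sum of squared deviations from the mean: 8523.2143
Step 3: Sample variance = 8523.2143 / 13 = 655.6319
Step 4: Standard deviation = sqrt(655.6319) = 25.6053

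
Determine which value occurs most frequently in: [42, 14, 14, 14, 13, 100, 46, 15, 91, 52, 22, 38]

14

Step 1: Count the frequency of each value:
  13: appears 1 time(s)
  14: appears 3 time(s)
  15: appears 1 time(s)
  22: appears 1 time(s)
  38: appears 1 time(s)
  42: appears 1 time(s)
  46: appears 1 time(s)
  52: appears 1 time(s)
  91: appears 1 time(s)
  100: appears 1 time(s)
Step 2: The value 14 appears most frequently (3 times).
Step 3: Mode = 14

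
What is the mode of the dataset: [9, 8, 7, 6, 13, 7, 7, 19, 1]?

7

Step 1: Count the frequency of each value:
  1: appears 1 time(s)
  6: appears 1 time(s)
  7: appears 3 time(s)
  8: appears 1 time(s)
  9: appears 1 time(s)
  13: appears 1 time(s)
  19: appears 1 time(s)
Step 2: The value 7 appears most frequently (3 times).
Step 3: Mode = 7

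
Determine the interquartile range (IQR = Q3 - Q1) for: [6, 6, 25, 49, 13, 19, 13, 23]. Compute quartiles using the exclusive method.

16.75

Step 1: Sort the data: [6, 6, 13, 13, 19, 23, 25, 49]
Step 2: n = 8
Step 3: Using the exclusive quartile method:
  Q1 = 7.75
  Q2 (median) = 16
  Q3 = 24.5
  IQR = Q3 - Q1 = 24.5 - 7.75 = 16.75
Step 4: IQR = 16.75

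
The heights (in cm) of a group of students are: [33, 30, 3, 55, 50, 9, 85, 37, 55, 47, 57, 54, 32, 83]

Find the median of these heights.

48.5

Step 1: Sort the data in ascending order: [3, 9, 30, 32, 33, 37, 47, 50, 54, 55, 55, 57, 83, 85]
Step 2: The number of values is n = 14.
Step 3: Since n is even, the median is the average of positions 7 and 8:
  Median = (47 + 50) / 2 = 48.5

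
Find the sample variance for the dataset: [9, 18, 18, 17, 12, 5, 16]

25.619

Step 1: Compute the mean: (9 + 18 + 18 + 17 + 12 + 5 + 16) / 7 = 13.5714
Step 2: Compute squared deviations from the mean:
  (9 - 13.5714)^2 = 20.898
  (18 - 13.5714)^2 = 19.6122
  (18 - 13.5714)^2 = 19.6122
  (17 - 13.5714)^2 = 11.7551
  (12 - 13.5714)^2 = 2.4694
  (5 - 13.5714)^2 = 73.4694
  (16 - 13.5714)^2 = 5.898
Step 3: Sum of squared deviations = 153.7143
Step 4: Sample variance = 153.7143 / 6 = 25.619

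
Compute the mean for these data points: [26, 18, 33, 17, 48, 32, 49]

31.8571

Step 1: Sum all values: 26 + 18 + 33 + 17 + 48 + 32 + 49 = 223
Step 2: Count the number of values: n = 7
Step 3: Mean = sum / n = 223 / 7 = 31.8571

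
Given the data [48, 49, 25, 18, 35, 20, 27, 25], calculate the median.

26

Step 1: Sort the data in ascending order: [18, 20, 25, 25, 27, 35, 48, 49]
Step 2: The number of values is n = 8.
Step 3: Since n is even, the median is the average of positions 4 and 5:
  Median = (25 + 27) / 2 = 26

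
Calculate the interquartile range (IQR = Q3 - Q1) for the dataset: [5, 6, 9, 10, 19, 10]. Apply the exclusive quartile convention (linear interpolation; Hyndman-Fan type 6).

6.5

Step 1: Sort the data: [5, 6, 9, 10, 10, 19]
Step 2: n = 6
Step 3: Using the exclusive quartile method:
  Q1 = 5.75
  Q2 (median) = 9.5
  Q3 = 12.25
  IQR = Q3 - Q1 = 12.25 - 5.75 = 6.5
Step 4: IQR = 6.5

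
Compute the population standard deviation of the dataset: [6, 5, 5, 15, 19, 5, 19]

6.276

Step 1: Compute the mean: 10.5714
Step 2: Sum of squared deviations from the mean: 275.7143
Step 3: Population variance = 275.7143 / 7 = 39.3878
Step 4: Standard deviation = sqrt(39.3878) = 6.276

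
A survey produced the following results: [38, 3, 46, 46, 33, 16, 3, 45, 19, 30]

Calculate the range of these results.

43

Step 1: Identify the maximum value: max = 46
Step 2: Identify the minimum value: min = 3
Step 3: Range = max - min = 46 - 3 = 43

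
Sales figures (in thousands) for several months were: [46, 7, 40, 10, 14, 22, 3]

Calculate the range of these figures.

43

Step 1: Identify the maximum value: max = 46
Step 2: Identify the minimum value: min = 3
Step 3: Range = max - min = 46 - 3 = 43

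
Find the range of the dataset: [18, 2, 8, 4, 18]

16

Step 1: Identify the maximum value: max = 18
Step 2: Identify the minimum value: min = 2
Step 3: Range = max - min = 18 - 2 = 16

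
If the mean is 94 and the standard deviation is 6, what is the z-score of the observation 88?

-1

Step 1: Recall the z-score formula: z = (x - mu) / sigma
Step 2: Substitute values: z = (88 - 94) / 6
Step 3: z = -6 / 6 = -1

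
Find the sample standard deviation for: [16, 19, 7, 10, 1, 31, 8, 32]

11.3011

Step 1: Compute the mean: 15.5
Step 2: Sum of squared deviations from the mean: 894
Step 3: Sample variance = 894 / 7 = 127.7143
Step 4: Standard deviation = sqrt(127.7143) = 11.3011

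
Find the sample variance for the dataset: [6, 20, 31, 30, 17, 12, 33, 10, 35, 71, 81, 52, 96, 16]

795.6484

Step 1: Compute the mean: (6 + 20 + 31 + 30 + 17 + 12 + 33 + 10 + 35 + 71 + 81 + 52 + 96 + 16) / 14 = 36.4286
Step 2: Compute squared deviations from the mean:
  (6 - 36.4286)^2 = 925.898
  (20 - 36.4286)^2 = 269.898
  (31 - 36.4286)^2 = 29.4694
  (30 - 36.4286)^2 = 41.3265
  (17 - 36.4286)^2 = 377.4694
  (12 - 36.4286)^2 = 596.7551
  (33 - 36.4286)^2 = 11.7551
  (10 - 36.4286)^2 = 698.4694
  (35 - 36.4286)^2 = 2.0408
  (71 - 36.4286)^2 = 1195.1837
  (81 - 36.4286)^2 = 1986.6122
  (52 - 36.4286)^2 = 242.4694
  (96 - 36.4286)^2 = 3548.7551
  (16 - 36.4286)^2 = 417.3265
Step 3: Sum of squared deviations = 10343.4286
Step 4: Sample variance = 10343.4286 / 13 = 795.6484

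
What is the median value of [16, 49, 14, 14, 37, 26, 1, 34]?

21

Step 1: Sort the data in ascending order: [1, 14, 14, 16, 26, 34, 37, 49]
Step 2: The number of values is n = 8.
Step 3: Since n is even, the median is the average of positions 4 and 5:
  Median = (16 + 26) / 2 = 21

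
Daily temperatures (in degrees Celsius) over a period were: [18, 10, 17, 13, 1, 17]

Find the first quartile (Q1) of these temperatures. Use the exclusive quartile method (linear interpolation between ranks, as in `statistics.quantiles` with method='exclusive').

7.75

Step 1: Sort the data: [1, 10, 13, 17, 17, 18]
Step 2: n = 6
Step 3: Using the exclusive quartile method:
  Q1 = 7.75
  Q2 (median) = 15
  Q3 = 17.25
  IQR = Q3 - Q1 = 17.25 - 7.75 = 9.5
Step 4: Q1 = 7.75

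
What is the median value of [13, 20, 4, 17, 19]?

17

Step 1: Sort the data in ascending order: [4, 13, 17, 19, 20]
Step 2: The number of values is n = 5.
Step 3: Since n is odd, the median is the middle value at position 3: 17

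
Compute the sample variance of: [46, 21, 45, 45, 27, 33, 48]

116.1429

Step 1: Compute the mean: (46 + 21 + 45 + 45 + 27 + 33 + 48) / 7 = 37.8571
Step 2: Compute squared deviations from the mean:
  (46 - 37.8571)^2 = 66.3061
  (21 - 37.8571)^2 = 284.1633
  (45 - 37.8571)^2 = 51.0204
  (45 - 37.8571)^2 = 51.0204
  (27 - 37.8571)^2 = 117.8776
  (33 - 37.8571)^2 = 23.5918
  (48 - 37.8571)^2 = 102.8776
Step 3: Sum of squared deviations = 696.8571
Step 4: Sample variance = 696.8571 / 6 = 116.1429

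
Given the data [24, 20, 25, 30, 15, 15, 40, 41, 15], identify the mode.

15

Step 1: Count the frequency of each value:
  15: appears 3 time(s)
  20: appears 1 time(s)
  24: appears 1 time(s)
  25: appears 1 time(s)
  30: appears 1 time(s)
  40: appears 1 time(s)
  41: appears 1 time(s)
Step 2: The value 15 appears most frequently (3 times).
Step 3: Mode = 15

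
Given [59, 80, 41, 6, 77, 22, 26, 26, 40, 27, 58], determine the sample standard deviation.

23.7739

Step 1: Compute the mean: 42
Step 2: Sum of squared deviations from the mean: 5652
Step 3: Sample variance = 5652 / 10 = 565.2
Step 4: Standard deviation = sqrt(565.2) = 23.7739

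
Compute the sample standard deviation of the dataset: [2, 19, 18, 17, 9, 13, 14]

5.9841

Step 1: Compute the mean: 13.1429
Step 2: Sum of squared deviations from the mean: 214.8571
Step 3: Sample variance = 214.8571 / 6 = 35.8095
Step 4: Standard deviation = sqrt(35.8095) = 5.9841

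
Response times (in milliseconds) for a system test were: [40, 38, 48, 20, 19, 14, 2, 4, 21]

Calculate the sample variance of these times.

256.3611

Step 1: Compute the mean: (40 + 38 + 48 + 20 + 19 + 14 + 2 + 4 + 21) / 9 = 22.8889
Step 2: Compute squared deviations from the mean:
  (40 - 22.8889)^2 = 292.7901
  (38 - 22.8889)^2 = 228.3457
  (48 - 22.8889)^2 = 630.5679
  (20 - 22.8889)^2 = 8.3457
  (19 - 22.8889)^2 = 15.1235
  (14 - 22.8889)^2 = 79.0123
  (2 - 22.8889)^2 = 436.3457
  (4 - 22.8889)^2 = 356.7901
  (21 - 22.8889)^2 = 3.5679
Step 3: Sum of squared deviations = 2050.8889
Step 4: Sample variance = 2050.8889 / 8 = 256.3611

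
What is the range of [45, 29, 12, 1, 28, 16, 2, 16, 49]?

48

Step 1: Identify the maximum value: max = 49
Step 2: Identify the minimum value: min = 1
Step 3: Range = max - min = 49 - 1 = 48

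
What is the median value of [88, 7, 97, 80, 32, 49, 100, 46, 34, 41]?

47.5

Step 1: Sort the data in ascending order: [7, 32, 34, 41, 46, 49, 80, 88, 97, 100]
Step 2: The number of values is n = 10.
Step 3: Since n is even, the median is the average of positions 5 and 6:
  Median = (46 + 49) / 2 = 47.5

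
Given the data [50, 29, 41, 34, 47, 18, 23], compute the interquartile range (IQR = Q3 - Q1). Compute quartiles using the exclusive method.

24

Step 1: Sort the data: [18, 23, 29, 34, 41, 47, 50]
Step 2: n = 7
Step 3: Using the exclusive quartile method:
  Q1 = 23
  Q2 (median) = 34
  Q3 = 47
  IQR = Q3 - Q1 = 47 - 23 = 24
Step 4: IQR = 24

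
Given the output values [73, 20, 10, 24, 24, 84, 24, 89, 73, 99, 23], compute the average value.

49.3636

Step 1: Sum all values: 73 + 20 + 10 + 24 + 24 + 84 + 24 + 89 + 73 + 99 + 23 = 543
Step 2: Count the number of values: n = 11
Step 3: Mean = sum / n = 543 / 11 = 49.3636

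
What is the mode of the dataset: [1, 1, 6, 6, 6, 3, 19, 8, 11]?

6

Step 1: Count the frequency of each value:
  1: appears 2 time(s)
  3: appears 1 time(s)
  6: appears 3 time(s)
  8: appears 1 time(s)
  11: appears 1 time(s)
  19: appears 1 time(s)
Step 2: The value 6 appears most frequently (3 times).
Step 3: Mode = 6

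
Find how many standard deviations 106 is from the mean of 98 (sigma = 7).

1.1429

Step 1: Recall the z-score formula: z = (x - mu) / sigma
Step 2: Substitute values: z = (106 - 98) / 7
Step 3: z = 8 / 7 = 1.1429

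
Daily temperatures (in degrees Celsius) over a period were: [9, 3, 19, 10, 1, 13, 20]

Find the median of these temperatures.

10

Step 1: Sort the data in ascending order: [1, 3, 9, 10, 13, 19, 20]
Step 2: The number of values is n = 7.
Step 3: Since n is odd, the median is the middle value at position 4: 10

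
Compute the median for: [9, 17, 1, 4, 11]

9

Step 1: Sort the data in ascending order: [1, 4, 9, 11, 17]
Step 2: The number of values is n = 5.
Step 3: Since n is odd, the median is the middle value at position 3: 9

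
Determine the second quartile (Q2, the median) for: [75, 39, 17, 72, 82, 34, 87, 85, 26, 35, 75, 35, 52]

52

Step 1: Sort the data: [17, 26, 34, 35, 35, 39, 52, 72, 75, 75, 82, 85, 87]
Step 2: n = 13
Step 3: Q2 is the median. Since n is odd, it is the middle value at position 7: 52
Step 4: Q2 = 52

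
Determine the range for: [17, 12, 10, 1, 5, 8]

16

Step 1: Identify the maximum value: max = 17
Step 2: Identify the minimum value: min = 1
Step 3: Range = max - min = 17 - 1 = 16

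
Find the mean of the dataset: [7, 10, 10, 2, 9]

7.6

Step 1: Sum all values: 7 + 10 + 10 + 2 + 9 = 38
Step 2: Count the number of values: n = 5
Step 3: Mean = sum / n = 38 / 5 = 7.6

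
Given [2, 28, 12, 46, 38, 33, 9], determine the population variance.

232.8571

Step 1: Compute the mean: (2 + 28 + 12 + 46 + 38 + 33 + 9) / 7 = 24
Step 2: Compute squared deviations from the mean:
  (2 - 24)^2 = 484
  (28 - 24)^2 = 16
  (12 - 24)^2 = 144
  (46 - 24)^2 = 484
  (38 - 24)^2 = 196
  (33 - 24)^2 = 81
  (9 - 24)^2 = 225
Step 3: Sum of squared deviations = 1630
Step 4: Population variance = 1630 / 7 = 232.8571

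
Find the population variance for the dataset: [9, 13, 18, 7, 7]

17.76

Step 1: Compute the mean: (9 + 13 + 18 + 7 + 7) / 5 = 10.8
Step 2: Compute squared deviations from the mean:
  (9 - 10.8)^2 = 3.24
  (13 - 10.8)^2 = 4.84
  (18 - 10.8)^2 = 51.84
  (7 - 10.8)^2 = 14.44
  (7 - 10.8)^2 = 14.44
Step 3: Sum of squared deviations = 88.8
Step 4: Population variance = 88.8 / 5 = 17.76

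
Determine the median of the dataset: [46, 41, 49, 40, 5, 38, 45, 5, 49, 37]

40.5

Step 1: Sort the data in ascending order: [5, 5, 37, 38, 40, 41, 45, 46, 49, 49]
Step 2: The number of values is n = 10.
Step 3: Since n is even, the median is the average of positions 5 and 6:
  Median = (40 + 41) / 2 = 40.5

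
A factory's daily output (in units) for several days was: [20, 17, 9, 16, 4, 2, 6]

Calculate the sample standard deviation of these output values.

7.0677

Step 1: Compute the mean: 10.5714
Step 2: Sum of squared deviations from the mean: 299.7143
Step 3: Sample variance = 299.7143 / 6 = 49.9524
Step 4: Standard deviation = sqrt(49.9524) = 7.0677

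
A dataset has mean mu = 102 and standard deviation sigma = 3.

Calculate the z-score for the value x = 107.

1.6667

Step 1: Recall the z-score formula: z = (x - mu) / sigma
Step 2: Substitute values: z = (107 - 102) / 3
Step 3: z = 5 / 3 = 1.6667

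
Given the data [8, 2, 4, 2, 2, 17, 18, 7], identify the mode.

2

Step 1: Count the frequency of each value:
  2: appears 3 time(s)
  4: appears 1 time(s)
  7: appears 1 time(s)
  8: appears 1 time(s)
  17: appears 1 time(s)
  18: appears 1 time(s)
Step 2: The value 2 appears most frequently (3 times).
Step 3: Mode = 2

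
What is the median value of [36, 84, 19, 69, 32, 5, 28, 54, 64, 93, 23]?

36

Step 1: Sort the data in ascending order: [5, 19, 23, 28, 32, 36, 54, 64, 69, 84, 93]
Step 2: The number of values is n = 11.
Step 3: Since n is odd, the median is the middle value at position 6: 36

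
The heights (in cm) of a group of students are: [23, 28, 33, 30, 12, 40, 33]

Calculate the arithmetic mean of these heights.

28.4286

Step 1: Sum all values: 23 + 28 + 33 + 30 + 12 + 40 + 33 = 199
Step 2: Count the number of values: n = 7
Step 3: Mean = sum / n = 199 / 7 = 28.4286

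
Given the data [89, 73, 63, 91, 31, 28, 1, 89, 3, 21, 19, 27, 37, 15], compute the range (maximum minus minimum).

90

Step 1: Identify the maximum value: max = 91
Step 2: Identify the minimum value: min = 1
Step 3: Range = max - min = 91 - 1 = 90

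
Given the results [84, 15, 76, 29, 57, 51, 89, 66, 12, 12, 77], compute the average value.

51.6364

Step 1: Sum all values: 84 + 15 + 76 + 29 + 57 + 51 + 89 + 66 + 12 + 12 + 77 = 568
Step 2: Count the number of values: n = 11
Step 3: Mean = sum / n = 568 / 11 = 51.6364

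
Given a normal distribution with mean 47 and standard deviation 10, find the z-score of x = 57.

1

Step 1: Recall the z-score formula: z = (x - mu) / sigma
Step 2: Substitute values: z = (57 - 47) / 10
Step 3: z = 10 / 10 = 1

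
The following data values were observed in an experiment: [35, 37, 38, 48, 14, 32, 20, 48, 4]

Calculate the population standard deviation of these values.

14.2127

Step 1: Compute the mean: 30.6667
Step 2: Sum of squared deviations from the mean: 1818
Step 3: Population variance = 1818 / 9 = 202
Step 4: Standard deviation = sqrt(202) = 14.2127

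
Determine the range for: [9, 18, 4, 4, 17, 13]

14

Step 1: Identify the maximum value: max = 18
Step 2: Identify the minimum value: min = 4
Step 3: Range = max - min = 18 - 4 = 14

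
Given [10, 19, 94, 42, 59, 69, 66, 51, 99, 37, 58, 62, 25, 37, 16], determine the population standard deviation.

25.8013

Step 1: Compute the mean: 49.6
Step 2: Sum of squared deviations from the mean: 9985.6
Step 3: Population variance = 9985.6 / 15 = 665.7067
Step 4: Standard deviation = sqrt(665.7067) = 25.8013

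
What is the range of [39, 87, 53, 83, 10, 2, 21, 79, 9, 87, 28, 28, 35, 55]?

85

Step 1: Identify the maximum value: max = 87
Step 2: Identify the minimum value: min = 2
Step 3: Range = max - min = 87 - 2 = 85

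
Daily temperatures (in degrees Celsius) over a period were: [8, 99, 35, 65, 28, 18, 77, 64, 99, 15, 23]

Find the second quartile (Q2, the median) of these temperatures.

35

Step 1: Sort the data: [8, 15, 18, 23, 28, 35, 64, 65, 77, 99, 99]
Step 2: n = 11
Step 3: Q2 is the median. Since n is odd, it is the middle value at position 6: 35
Step 4: Q2 = 35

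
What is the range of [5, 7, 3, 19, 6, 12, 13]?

16

Step 1: Identify the maximum value: max = 19
Step 2: Identify the minimum value: min = 3
Step 3: Range = max - min = 19 - 3 = 16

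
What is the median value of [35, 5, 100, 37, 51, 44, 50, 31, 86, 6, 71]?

44

Step 1: Sort the data in ascending order: [5, 6, 31, 35, 37, 44, 50, 51, 71, 86, 100]
Step 2: The number of values is n = 11.
Step 3: Since n is odd, the median is the middle value at position 6: 44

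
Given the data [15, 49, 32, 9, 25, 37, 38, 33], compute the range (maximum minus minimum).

40

Step 1: Identify the maximum value: max = 49
Step 2: Identify the minimum value: min = 9
Step 3: Range = max - min = 49 - 9 = 40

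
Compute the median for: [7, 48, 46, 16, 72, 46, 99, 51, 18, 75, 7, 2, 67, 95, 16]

46

Step 1: Sort the data in ascending order: [2, 7, 7, 16, 16, 18, 46, 46, 48, 51, 67, 72, 75, 95, 99]
Step 2: The number of values is n = 15.
Step 3: Since n is odd, the median is the middle value at position 8: 46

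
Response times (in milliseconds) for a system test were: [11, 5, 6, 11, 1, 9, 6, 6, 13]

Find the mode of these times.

6

Step 1: Count the frequency of each value:
  1: appears 1 time(s)
  5: appears 1 time(s)
  6: appears 3 time(s)
  9: appears 1 time(s)
  11: appears 2 time(s)
  13: appears 1 time(s)
Step 2: The value 6 appears most frequently (3 times).
Step 3: Mode = 6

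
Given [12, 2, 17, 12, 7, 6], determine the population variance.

23.8889

Step 1: Compute the mean: (12 + 2 + 17 + 12 + 7 + 6) / 6 = 9.3333
Step 2: Compute squared deviations from the mean:
  (12 - 9.3333)^2 = 7.1111
  (2 - 9.3333)^2 = 53.7778
  (17 - 9.3333)^2 = 58.7778
  (12 - 9.3333)^2 = 7.1111
  (7 - 9.3333)^2 = 5.4444
  (6 - 9.3333)^2 = 11.1111
Step 3: Sum of squared deviations = 143.3333
Step 4: Population variance = 143.3333 / 6 = 23.8889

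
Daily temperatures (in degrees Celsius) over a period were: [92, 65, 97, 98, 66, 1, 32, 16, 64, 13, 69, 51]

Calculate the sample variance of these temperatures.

1111.3333

Step 1: Compute the mean: (92 + 65 + 97 + 98 + 66 + 1 + 32 + 16 + 64 + 13 + 69 + 51) / 12 = 55.3333
Step 2: Compute squared deviations from the mean:
  (92 - 55.3333)^2 = 1344.4444
  (65 - 55.3333)^2 = 93.4444
  (97 - 55.3333)^2 = 1736.1111
  (98 - 55.3333)^2 = 1820.4444
  (66 - 55.3333)^2 = 113.7778
  (1 - 55.3333)^2 = 2952.1111
  (32 - 55.3333)^2 = 544.4444
  (16 - 55.3333)^2 = 1547.1111
  (64 - 55.3333)^2 = 75.1111
  (13 - 55.3333)^2 = 1792.1111
  (69 - 55.3333)^2 = 186.7778
  (51 - 55.3333)^2 = 18.7778
Step 3: Sum of squared deviations = 12224.6667
Step 4: Sample variance = 12224.6667 / 11 = 1111.3333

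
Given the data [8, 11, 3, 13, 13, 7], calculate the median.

9.5

Step 1: Sort the data in ascending order: [3, 7, 8, 11, 13, 13]
Step 2: The number of values is n = 6.
Step 3: Since n is even, the median is the average of positions 3 and 4:
  Median = (8 + 11) / 2 = 9.5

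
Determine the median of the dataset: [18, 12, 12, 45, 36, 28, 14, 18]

18

Step 1: Sort the data in ascending order: [12, 12, 14, 18, 18, 28, 36, 45]
Step 2: The number of values is n = 8.
Step 3: Since n is even, the median is the average of positions 4 and 5:
  Median = (18 + 18) / 2 = 18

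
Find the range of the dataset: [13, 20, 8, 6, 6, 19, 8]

14

Step 1: Identify the maximum value: max = 20
Step 2: Identify the minimum value: min = 6
Step 3: Range = max - min = 20 - 6 = 14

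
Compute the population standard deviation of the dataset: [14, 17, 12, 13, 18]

2.3152

Step 1: Compute the mean: 14.8
Step 2: Sum of squared deviations from the mean: 26.8
Step 3: Population variance = 26.8 / 5 = 5.36
Step 4: Standard deviation = sqrt(5.36) = 2.3152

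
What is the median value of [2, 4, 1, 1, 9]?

2

Step 1: Sort the data in ascending order: [1, 1, 2, 4, 9]
Step 2: The number of values is n = 5.
Step 3: Since n is odd, the median is the middle value at position 3: 2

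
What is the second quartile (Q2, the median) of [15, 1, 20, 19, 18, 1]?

16.5

Step 1: Sort the data: [1, 1, 15, 18, 19, 20]
Step 2: n = 6
Step 3: Q2 is the median. Since n is even, it is the average of the values at positions 3 and 4:
  Q2 = (15 + 18) / 2 = 16.5
Step 4: Q2 = 16.5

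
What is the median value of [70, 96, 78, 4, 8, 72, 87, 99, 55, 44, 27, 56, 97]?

70

Step 1: Sort the data in ascending order: [4, 8, 27, 44, 55, 56, 70, 72, 78, 87, 96, 97, 99]
Step 2: The number of values is n = 13.
Step 3: Since n is odd, the median is the middle value at position 7: 70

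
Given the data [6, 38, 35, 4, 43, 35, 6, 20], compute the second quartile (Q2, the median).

27.5

Step 1: Sort the data: [4, 6, 6, 20, 35, 35, 38, 43]
Step 2: n = 8
Step 3: Q2 is the median. Since n is even, it is the average of the values at positions 4 and 5:
  Q2 = (20 + 35) / 2 = 27.5
Step 4: Q2 = 27.5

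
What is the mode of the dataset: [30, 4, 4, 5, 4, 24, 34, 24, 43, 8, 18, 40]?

4

Step 1: Count the frequency of each value:
  4: appears 3 time(s)
  5: appears 1 time(s)
  8: appears 1 time(s)
  18: appears 1 time(s)
  24: appears 2 time(s)
  30: appears 1 time(s)
  34: appears 1 time(s)
  40: appears 1 time(s)
  43: appears 1 time(s)
Step 2: The value 4 appears most frequently (3 times).
Step 3: Mode = 4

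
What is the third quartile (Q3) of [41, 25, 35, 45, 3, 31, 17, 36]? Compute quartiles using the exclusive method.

39.75

Step 1: Sort the data: [3, 17, 25, 31, 35, 36, 41, 45]
Step 2: n = 8
Step 3: Using the exclusive quartile method:
  Q1 = 19
  Q2 (median) = 33
  Q3 = 39.75
  IQR = Q3 - Q1 = 39.75 - 19 = 20.75
Step 4: Q3 = 39.75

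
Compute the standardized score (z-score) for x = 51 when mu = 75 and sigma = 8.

-3

Step 1: Recall the z-score formula: z = (x - mu) / sigma
Step 2: Substitute values: z = (51 - 75) / 8
Step 3: z = -24 / 8 = -3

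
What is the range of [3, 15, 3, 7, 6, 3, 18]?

15

Step 1: Identify the maximum value: max = 18
Step 2: Identify the minimum value: min = 3
Step 3: Range = max - min = 18 - 3 = 15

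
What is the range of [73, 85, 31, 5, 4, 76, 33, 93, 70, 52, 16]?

89

Step 1: Identify the maximum value: max = 93
Step 2: Identify the minimum value: min = 4
Step 3: Range = max - min = 93 - 4 = 89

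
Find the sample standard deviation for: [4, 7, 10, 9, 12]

3.0496

Step 1: Compute the mean: 8.4
Step 2: Sum of squared deviations from the mean: 37.2
Step 3: Sample variance = 37.2 / 4 = 9.3
Step 4: Standard deviation = sqrt(9.3) = 3.0496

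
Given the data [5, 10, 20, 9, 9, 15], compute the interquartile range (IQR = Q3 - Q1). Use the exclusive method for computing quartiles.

8.25

Step 1: Sort the data: [5, 9, 9, 10, 15, 20]
Step 2: n = 6
Step 3: Using the exclusive quartile method:
  Q1 = 8
  Q2 (median) = 9.5
  Q3 = 16.25
  IQR = Q3 - Q1 = 16.25 - 8 = 8.25
Step 4: IQR = 8.25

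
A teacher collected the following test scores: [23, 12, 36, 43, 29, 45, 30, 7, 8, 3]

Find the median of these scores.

26

Step 1: Sort the data in ascending order: [3, 7, 8, 12, 23, 29, 30, 36, 43, 45]
Step 2: The number of values is n = 10.
Step 3: Since n is even, the median is the average of positions 5 and 6:
  Median = (23 + 29) / 2 = 26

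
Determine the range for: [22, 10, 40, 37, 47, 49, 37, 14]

39

Step 1: Identify the maximum value: max = 49
Step 2: Identify the minimum value: min = 10
Step 3: Range = max - min = 49 - 10 = 39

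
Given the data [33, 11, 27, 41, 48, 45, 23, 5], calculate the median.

30

Step 1: Sort the data in ascending order: [5, 11, 23, 27, 33, 41, 45, 48]
Step 2: The number of values is n = 8.
Step 3: Since n is even, the median is the average of positions 4 and 5:
  Median = (27 + 33) / 2 = 30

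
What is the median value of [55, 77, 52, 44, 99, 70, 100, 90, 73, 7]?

71.5

Step 1: Sort the data in ascending order: [7, 44, 52, 55, 70, 73, 77, 90, 99, 100]
Step 2: The number of values is n = 10.
Step 3: Since n is even, the median is the average of positions 5 and 6:
  Median = (70 + 73) / 2 = 71.5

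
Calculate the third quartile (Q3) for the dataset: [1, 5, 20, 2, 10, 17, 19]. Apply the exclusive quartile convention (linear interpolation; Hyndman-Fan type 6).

19

Step 1: Sort the data: [1, 2, 5, 10, 17, 19, 20]
Step 2: n = 7
Step 3: Using the exclusive quartile method:
  Q1 = 2
  Q2 (median) = 10
  Q3 = 19
  IQR = Q3 - Q1 = 19 - 2 = 17
Step 4: Q3 = 19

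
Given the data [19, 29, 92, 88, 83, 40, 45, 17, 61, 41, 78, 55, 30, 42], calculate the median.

43.5

Step 1: Sort the data in ascending order: [17, 19, 29, 30, 40, 41, 42, 45, 55, 61, 78, 83, 88, 92]
Step 2: The number of values is n = 14.
Step 3: Since n is even, the median is the average of positions 7 and 8:
  Median = (42 + 45) / 2 = 43.5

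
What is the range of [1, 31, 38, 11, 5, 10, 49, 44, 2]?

48

Step 1: Identify the maximum value: max = 49
Step 2: Identify the minimum value: min = 1
Step 3: Range = max - min = 49 - 1 = 48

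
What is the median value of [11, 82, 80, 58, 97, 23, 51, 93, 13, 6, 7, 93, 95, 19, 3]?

51

Step 1: Sort the data in ascending order: [3, 6, 7, 11, 13, 19, 23, 51, 58, 80, 82, 93, 93, 95, 97]
Step 2: The number of values is n = 15.
Step 3: Since n is odd, the median is the middle value at position 8: 51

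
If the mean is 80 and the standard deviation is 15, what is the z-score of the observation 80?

0

Step 1: Recall the z-score formula: z = (x - mu) / sigma
Step 2: Substitute values: z = (80 - 80) / 15
Step 3: z = 0 / 15 = 0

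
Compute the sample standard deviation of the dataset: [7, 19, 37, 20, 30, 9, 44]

13.901

Step 1: Compute the mean: 23.7143
Step 2: Sum of squared deviations from the mean: 1159.4286
Step 3: Sample variance = 1159.4286 / 6 = 193.2381
Step 4: Standard deviation = sqrt(193.2381) = 13.901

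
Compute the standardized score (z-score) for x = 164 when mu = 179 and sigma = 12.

-1.25

Step 1: Recall the z-score formula: z = (x - mu) / sigma
Step 2: Substitute values: z = (164 - 179) / 12
Step 3: z = -15 / 12 = -1.25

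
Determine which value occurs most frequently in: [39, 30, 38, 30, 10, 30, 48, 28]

30

Step 1: Count the frequency of each value:
  10: appears 1 time(s)
  28: appears 1 time(s)
  30: appears 3 time(s)
  38: appears 1 time(s)
  39: appears 1 time(s)
  48: appears 1 time(s)
Step 2: The value 30 appears most frequently (3 times).
Step 3: Mode = 30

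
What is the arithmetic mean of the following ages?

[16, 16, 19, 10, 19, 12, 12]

14.8571

Step 1: Sum all values: 16 + 16 + 19 + 10 + 19 + 12 + 12 = 104
Step 2: Count the number of values: n = 7
Step 3: Mean = sum / n = 104 / 7 = 14.8571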